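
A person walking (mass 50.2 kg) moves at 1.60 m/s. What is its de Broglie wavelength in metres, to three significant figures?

p = mv = 50.2 × 1.60 = 8.032 × 10¹ kg·m/s.
λ = h/p = 6.626 × 10⁻³⁴ / 8.032 × 10¹ = 8.25 × 10⁻³⁶ m.

λ = 8.25 × 10⁻³⁶ m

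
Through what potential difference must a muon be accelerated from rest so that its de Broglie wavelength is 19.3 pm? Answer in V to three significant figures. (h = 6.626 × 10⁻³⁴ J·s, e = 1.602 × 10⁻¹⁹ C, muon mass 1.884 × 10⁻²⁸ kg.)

p = h/λ = 6.626 × 10⁻³⁴ / 1.930 × 10⁻¹¹ = 3.433 × 10⁻²³ kg·m/s.
KE = p²/(2m) = 3.128 × 10⁻¹⁸ J.
V = KE/e = 3.128 × 10⁻¹⁸ / (1.602 × 10⁻¹⁹) = 19.5 V.

V = 19.5 V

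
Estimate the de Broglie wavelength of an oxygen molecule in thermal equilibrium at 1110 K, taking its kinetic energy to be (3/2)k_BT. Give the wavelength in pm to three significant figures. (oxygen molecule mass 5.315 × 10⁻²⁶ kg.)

λ = 13.4 pm

KE = (3/2)k_BT = 1.5 × 1.381 × 10⁻²³ × 1110 = 2.299 × 10⁻²⁰ J.
p = √(2mKE) = √(2 × 5.315 × 10⁻²⁶ × 2.299 × 10⁻²⁰) = 4.944 × 10⁻²³ kg·m/s.
λ = h/p = 1.34 × 10⁻¹¹ m = 13.4 pm.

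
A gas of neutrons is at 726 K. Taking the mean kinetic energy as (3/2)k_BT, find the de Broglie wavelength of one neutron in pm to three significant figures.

λ = 93.4 pm

KE = (3/2)k_BT = 1.5 × 1.381 × 10⁻²³ × 726 = 1.504 × 10⁻²⁰ J.
p = √(2mKE) = √(2 × 1.675 × 10⁻²⁷ × 1.504 × 10⁻²⁰) = 7.098 × 10⁻²⁴ kg·m/s.
λ = h/p = 9.34 × 10⁻¹¹ m = 93.4 pm.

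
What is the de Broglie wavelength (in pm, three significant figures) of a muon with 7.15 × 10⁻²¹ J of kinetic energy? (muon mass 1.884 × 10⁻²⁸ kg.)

p = √(2mKE) = √(2 × 1.884 × 10⁻²⁸ × 7.150 × 10⁻²¹) = 1.641 × 10⁻²⁴ kg·m/s.
λ = h/p = 6.626 × 10⁻³⁴ / 1.641 × 10⁻²⁴ = 4.04 × 10⁻¹⁰ m = 404 pm.

λ = 404 pm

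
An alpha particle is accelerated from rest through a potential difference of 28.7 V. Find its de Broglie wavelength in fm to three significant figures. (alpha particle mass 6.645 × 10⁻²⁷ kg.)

λ = 1900 fm

KE = 2eV = 2 × 1.602 × 10⁻¹⁹ × 28.70 = 9.195 × 10⁻¹⁸ J.
p = √(2mKE) = √(2 × 6.645 × 10⁻²⁷ × 9.195 × 10⁻¹⁸) = 3.496 × 10⁻²² kg·m/s.
λ = h/p = 6.626 × 10⁻³⁴ / 3.496 × 10⁻²² = 1.90 × 10⁻¹² m = 1900 fm.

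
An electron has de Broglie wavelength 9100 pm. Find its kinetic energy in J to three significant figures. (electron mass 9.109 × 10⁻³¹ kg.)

KE = 2.91 × 10⁻²¹ J

p = h/λ = 6.626 × 10⁻³⁴ / 9.100 × 10⁻⁹ = 7.281 × 10⁻²⁶ kg·m/s.
KE = p²/(2m) = (7.281 × 10⁻²⁶)² / (2 × 9.109 × 10⁻³¹) = 2.910 × 10⁻²¹ J = 2.91 × 10⁻²¹ J.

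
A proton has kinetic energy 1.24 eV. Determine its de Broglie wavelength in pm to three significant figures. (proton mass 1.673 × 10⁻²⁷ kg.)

λ = 25.7 pm

KE = 1.24 eV = 1.986 × 10⁻¹⁹ J.
p = √(2mKE) = √(2 × 1.673 × 10⁻²⁷ × 1.986 × 10⁻¹⁹) = 2.578 × 10⁻²³ kg·m/s.
λ = h/p = 6.626 × 10⁻³⁴ / 2.578 × 10⁻²³ = 2.57 × 10⁻¹¹ m = 25.7 pm.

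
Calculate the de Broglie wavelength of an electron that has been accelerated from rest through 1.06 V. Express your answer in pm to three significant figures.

KE = eV = 1.602 × 10⁻¹⁹ × 1.060 = 1.698 × 10⁻¹⁹ J.
p = √(2mKE) = √(2 × 9.109 × 10⁻³¹ × 1.698 × 10⁻¹⁹) = 5.562 × 10⁻²⁵ kg·m/s.
λ = h/p = 6.626 × 10⁻³⁴ / 5.562 × 10⁻²⁵ = 1.19 × 10⁻⁹ m = 1190 pm.

λ = 1190 pm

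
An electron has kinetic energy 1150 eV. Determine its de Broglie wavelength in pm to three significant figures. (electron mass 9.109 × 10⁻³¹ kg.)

λ = 36.2 pm

KE = 1150 eV = 1.842 × 10⁻¹⁶ J.
p = √(2mKE) = √(2 × 9.109 × 10⁻³¹ × 1.842 × 10⁻¹⁶) = 1.832 × 10⁻²³ kg·m/s.
λ = h/p = 6.626 × 10⁻³⁴ / 1.832 × 10⁻²³ = 3.62 × 10⁻¹¹ m = 36.2 pm.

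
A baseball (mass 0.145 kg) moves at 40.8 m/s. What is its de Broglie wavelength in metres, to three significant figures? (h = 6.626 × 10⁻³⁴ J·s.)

p = mv = 0.145 × 40.8 = 5.916 kg·m/s.
λ = h/p = 6.626 × 10⁻³⁴ / 5.916 = 1.12 × 10⁻³⁴ m.

λ = 1.12 × 10⁻³⁴ m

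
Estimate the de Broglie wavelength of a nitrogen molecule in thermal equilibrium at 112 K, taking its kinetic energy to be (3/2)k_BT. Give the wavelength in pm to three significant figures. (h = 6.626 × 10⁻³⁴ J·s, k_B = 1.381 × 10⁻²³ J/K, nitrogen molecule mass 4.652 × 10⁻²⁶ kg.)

λ = 45.1 pm

KE = (3/2)k_BT = 1.5 × 1.381 × 10⁻²³ × 112 = 2.320 × 10⁻²¹ J.
p = √(2mKE) = √(2 × 4.652 × 10⁻²⁶ × 2.320 × 10⁻²¹) = 1.469 × 10⁻²³ kg·m/s.
λ = h/p = 4.51 × 10⁻¹¹ m = 45.1 pm.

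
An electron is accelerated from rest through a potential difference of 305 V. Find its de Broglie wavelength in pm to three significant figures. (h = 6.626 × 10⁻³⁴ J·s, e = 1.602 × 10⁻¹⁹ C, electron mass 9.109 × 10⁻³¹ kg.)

KE = eV = 1.602 × 10⁻¹⁹ × 305.0 = 4.886 × 10⁻¹⁷ J.
p = √(2mKE) = √(2 × 9.109 × 10⁻³¹ × 4.886 × 10⁻¹⁷) = 9.435 × 10⁻²⁴ kg·m/s.
λ = h/p = 6.626 × 10⁻³⁴ / 9.435 × 10⁻²⁴ = 7.02 × 10⁻¹¹ m = 70.2 pm.

λ = 70.2 pm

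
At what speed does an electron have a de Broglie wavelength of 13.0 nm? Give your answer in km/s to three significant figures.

p = h/λ = 6.626 × 10⁻³⁴ / 1.300 × 10⁻⁸ = 5.097 × 10⁻²⁶ kg·m/s.
v = p/m = 5.097 × 10⁻²⁶ / 9.109 × 10⁻³¹ = 5.60 × 10⁴ m/s = 56.0 km/s.

v = 56.0 km/s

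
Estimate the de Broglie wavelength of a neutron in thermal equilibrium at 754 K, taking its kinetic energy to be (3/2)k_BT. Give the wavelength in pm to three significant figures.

KE = (3/2)k_BT = 1.5 × 1.381 × 10⁻²³ × 754 = 1.562 × 10⁻²⁰ J.
p = √(2mKE) = √(2 × 1.675 × 10⁻²⁷ × 1.562 × 10⁻²⁰) = 7.234 × 10⁻²⁴ kg·m/s.
λ = h/p = 9.16 × 10⁻¹¹ m = 91.6 pm.

λ = 91.6 pm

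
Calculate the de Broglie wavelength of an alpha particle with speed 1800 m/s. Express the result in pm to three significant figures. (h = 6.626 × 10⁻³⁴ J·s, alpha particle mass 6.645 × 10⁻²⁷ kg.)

λ = 55.4 pm

p = mv = 6.645 × 10⁻²⁷ × 1800 = 1.196 × 10⁻²³ kg·m/s.
λ = h/p = 6.626 × 10⁻³⁴ / 1.196 × 10⁻²³ = 5.54 × 10⁻¹¹ m = 55.4 pm.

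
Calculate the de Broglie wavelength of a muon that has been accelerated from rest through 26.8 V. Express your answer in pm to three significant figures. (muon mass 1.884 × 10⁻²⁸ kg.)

λ = 16.5 pm

KE = eV = 1.602 × 10⁻¹⁹ × 26.80 = 4.293 × 10⁻¹⁸ J.
p = √(2mKE) = √(2 × 1.884 × 10⁻²⁸ × 4.293 × 10⁻¹⁸) = 4.022 × 10⁻²³ kg·m/s.
λ = h/p = 6.626 × 10⁻³⁴ / 4.022 × 10⁻²³ = 1.65 × 10⁻¹¹ m = 16.5 pm.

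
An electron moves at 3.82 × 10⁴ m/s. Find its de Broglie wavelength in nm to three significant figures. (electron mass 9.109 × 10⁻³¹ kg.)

λ = 19.0 nm

p = mv = 9.109 × 10⁻³¹ × 3.82 × 10⁴ = 3.480 × 10⁻²⁶ kg·m/s.
λ = h/p = 6.626 × 10⁻³⁴ / 3.480 × 10⁻²⁶ = 1.90 × 10⁻⁸ m = 19.0 nm.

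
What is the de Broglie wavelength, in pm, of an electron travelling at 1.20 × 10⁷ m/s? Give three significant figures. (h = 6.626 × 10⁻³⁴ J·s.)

p = mv = 9.109 × 10⁻³¹ × 1.20 × 10⁷ = 1.093 × 10⁻²³ kg·m/s.
λ = h/p = 6.626 × 10⁻³⁴ / 1.093 × 10⁻²³ = 6.06 × 10⁻¹¹ m = 60.6 pm.

λ = 60.6 pm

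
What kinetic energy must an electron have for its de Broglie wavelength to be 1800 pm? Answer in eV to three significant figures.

p = h/λ = 6.626 × 10⁻³⁴ / 1.800 × 10⁻⁹ = 3.681 × 10⁻²⁵ kg·m/s.
KE = p²/(2m) = (3.681 × 10⁻²⁵)² / (2 × 9.109 × 10⁻³¹) = 7.438 × 10⁻²⁰ J = 0.464 eV.

KE = 0.464 eV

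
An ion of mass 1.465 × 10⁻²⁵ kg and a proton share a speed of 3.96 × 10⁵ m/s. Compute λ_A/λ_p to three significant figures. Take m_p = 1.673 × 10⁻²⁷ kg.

λ_A/λ_p = 0.0114

At fixed v, p = mv so λ = h/(mv) ∝ 1/m.
λ_A/λ_p = m_p/m_A = 1.673 × 10⁻²⁷/1.465 × 10⁻²⁵ = 0.0114.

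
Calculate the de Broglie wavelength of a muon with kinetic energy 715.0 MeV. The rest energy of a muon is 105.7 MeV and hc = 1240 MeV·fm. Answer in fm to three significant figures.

Total energy E = KE + m₀c² = 715.0 + 105.7 = 820.7 MeV.
(pc)² = E² − (m₀c²)² = (820.7)² − (105.7)² = 6.624 × 10⁵ MeV², so pc = 813.9 MeV.
λ = hc/(pc) = 1240 MeV·fm / 813.9 MeV = 1.52 fm.

λ = 1.52 fm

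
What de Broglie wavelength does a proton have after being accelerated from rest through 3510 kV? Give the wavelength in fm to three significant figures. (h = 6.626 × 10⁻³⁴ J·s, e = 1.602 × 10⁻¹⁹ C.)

KE = eV = 1.602 × 10⁻¹⁹ × 3.510 × 10⁶ = 5.623 × 10⁻¹³ J.
p = √(2mKE) = √(2 × 1.673 × 10⁻²⁷ × 5.623 × 10⁻¹³) = 4.338 × 10⁻²⁰ kg·m/s.
λ = h/p = 6.626 × 10⁻³⁴ / 4.338 × 10⁻²⁰ = 1.53 × 10⁻¹⁴ m = 15.3 fm.

λ = 15.3 fm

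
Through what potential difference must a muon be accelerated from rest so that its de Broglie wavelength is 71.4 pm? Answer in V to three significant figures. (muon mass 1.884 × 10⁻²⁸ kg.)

V = 1.43 V

p = h/λ = 6.626 × 10⁻³⁴ / 7.140 × 10⁻¹¹ = 9.280 × 10⁻²⁴ kg·m/s.
KE = p²/(2m) = 2.286 × 10⁻¹⁹ J.
V = KE/e = 2.286 × 10⁻¹⁹ / (1.602 × 10⁻¹⁹) = 1.43 V.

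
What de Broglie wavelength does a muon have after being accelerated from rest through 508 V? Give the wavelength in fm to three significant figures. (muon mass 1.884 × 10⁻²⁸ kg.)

λ = 3780 fm

KE = eV = 1.602 × 10⁻¹⁹ × 508.0 = 8.138 × 10⁻¹⁷ J.
p = √(2mKE) = √(2 × 1.884 × 10⁻²⁸ × 8.138 × 10⁻¹⁷) = 1.751 × 10⁻²² kg·m/s.
λ = h/p = 6.626 × 10⁻³⁴ / 1.751 × 10⁻²² = 3.78 × 10⁻¹² m = 3780 fm.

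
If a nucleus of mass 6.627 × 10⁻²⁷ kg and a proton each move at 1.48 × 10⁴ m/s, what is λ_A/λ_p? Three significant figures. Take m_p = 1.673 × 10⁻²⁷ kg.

λ_A/λ_p = 0.252

At fixed v, p = mv so λ = h/(mv) ∝ 1/m.
λ_A/λ_p = m_p/m_A = 1.673 × 10⁻²⁷/6.627 × 10⁻²⁷ = 0.252.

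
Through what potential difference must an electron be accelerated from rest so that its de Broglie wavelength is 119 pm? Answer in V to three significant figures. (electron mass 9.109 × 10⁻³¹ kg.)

p = h/λ = 6.626 × 10⁻³⁴ / 1.190 × 10⁻¹⁰ = 5.568 × 10⁻²⁴ kg·m/s.
KE = p²/(2m) = 1.702 × 10⁻¹⁷ J.
V = KE/e = 1.702 × 10⁻¹⁷ / (1.602 × 10⁻¹⁹) = 106 V.

V = 106 V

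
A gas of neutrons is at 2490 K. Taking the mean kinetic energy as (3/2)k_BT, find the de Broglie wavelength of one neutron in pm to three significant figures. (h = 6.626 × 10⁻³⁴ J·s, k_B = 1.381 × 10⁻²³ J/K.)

KE = (3/2)k_BT = 1.5 × 1.381 × 10⁻²³ × 2490 = 5.158 × 10⁻²⁰ J.
p = √(2mKE) = √(2 × 1.675 × 10⁻²⁷ × 5.158 × 10⁻²⁰) = 1.315 × 10⁻²³ kg·m/s.
λ = h/p = 5.04 × 10⁻¹¹ m = 50.4 pm.

λ = 50.4 pm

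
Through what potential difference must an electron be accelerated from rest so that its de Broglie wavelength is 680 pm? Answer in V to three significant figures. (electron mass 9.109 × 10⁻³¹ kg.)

p = h/λ = 6.626 × 10⁻³⁴ / 6.800 × 10⁻¹⁰ = 9.744 × 10⁻²⁵ kg·m/s.
KE = p²/(2m) = 5.212 × 10⁻¹⁹ J.
V = KE/e = 5.212 × 10⁻¹⁹ / (1.602 × 10⁻¹⁹) = 3.25 V.

V = 3.25 V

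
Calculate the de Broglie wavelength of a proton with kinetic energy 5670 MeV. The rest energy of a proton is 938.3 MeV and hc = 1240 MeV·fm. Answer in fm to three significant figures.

Total energy E = KE + m₀c² = 5670 + 938.3 = 6608.3 MeV.
(pc)² = E² − (m₀c²)² = (6608.3)² − (938.3)² = 4.279 × 10⁷ MeV², so pc = 6541 MeV.
λ = hc/(pc) = 1240 MeV·fm / 6541 MeV = 0.190 fm.

λ = 0.190 fm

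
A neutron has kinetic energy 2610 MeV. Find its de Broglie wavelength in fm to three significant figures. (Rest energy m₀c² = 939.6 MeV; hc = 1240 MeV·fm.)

Total energy E = KE + m₀c² = 2610 + 939.6 = 3549.6 MeV.
(pc)² = E² − (m₀c²)² = (3549.6)² − (939.6)² = 1.172 × 10⁷ MeV², so pc = 3423 MeV.
λ = hc/(pc) = 1240 MeV·fm / 3423 MeV = 0.362 fm.

λ = 0.362 fm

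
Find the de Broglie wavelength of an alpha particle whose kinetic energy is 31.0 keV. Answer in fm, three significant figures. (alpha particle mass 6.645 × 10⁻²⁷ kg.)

λ = 81.6 fm

KE = 31.0 keV = 4.966 × 10⁻¹⁵ J.
p = √(2mKE) = √(2 × 6.645 × 10⁻²⁷ × 4.966 × 10⁻¹⁵) = 8.124 × 10⁻²¹ kg·m/s.
λ = h/p = 6.626 × 10⁻³⁴ / 8.124 × 10⁻²¹ = 8.16 × 10⁻¹⁴ m = 81.6 fm.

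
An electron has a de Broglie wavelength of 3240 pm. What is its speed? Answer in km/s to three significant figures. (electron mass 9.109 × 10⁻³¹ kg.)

p = h/λ = 6.626 × 10⁻³⁴ / 3.240 × 10⁻⁹ = 2.045 × 10⁻²⁵ kg·m/s.
v = p/m = 2.045 × 10⁻²⁵ / 9.109 × 10⁻³¹ = 2.25 × 10⁵ m/s = 225 km/s.

v = 225 km/s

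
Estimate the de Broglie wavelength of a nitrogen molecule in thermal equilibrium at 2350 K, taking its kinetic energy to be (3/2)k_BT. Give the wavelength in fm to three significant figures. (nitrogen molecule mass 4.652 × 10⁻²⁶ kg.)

λ = 9850 fm

KE = (3/2)k_BT = 1.5 × 1.381 × 10⁻²³ × 2350 = 4.868 × 10⁻²⁰ J.
p = √(2mKE) = √(2 × 4.652 × 10⁻²⁶ × 4.868 × 10⁻²⁰) = 6.730 × 10⁻²³ kg·m/s.
λ = h/p = 9.85 × 10⁻¹² m = 9850 fm.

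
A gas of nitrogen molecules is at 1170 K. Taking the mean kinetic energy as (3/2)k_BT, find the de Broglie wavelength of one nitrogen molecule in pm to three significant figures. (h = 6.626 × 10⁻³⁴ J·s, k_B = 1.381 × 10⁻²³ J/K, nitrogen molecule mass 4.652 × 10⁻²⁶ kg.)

KE = (3/2)k_BT = 1.5 × 1.381 × 10⁻²³ × 1170 = 2.424 × 10⁻²⁰ J.
p = √(2mKE) = √(2 × 4.652 × 10⁻²⁶ × 2.424 × 10⁻²⁰) = 4.749 × 10⁻²³ kg·m/s.
λ = h/p = 1.40 × 10⁻¹¹ m = 14.0 pm.

λ = 14.0 pm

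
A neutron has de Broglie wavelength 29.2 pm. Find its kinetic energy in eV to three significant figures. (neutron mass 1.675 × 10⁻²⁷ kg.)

p = h/λ = 6.626 × 10⁻³⁴ / 2.920 × 10⁻¹¹ = 2.269 × 10⁻²³ kg·m/s.
KE = p²/(2m) = (2.269 × 10⁻²³)² / (2 × 1.675 × 10⁻²⁷) = 1.537 × 10⁻¹⁹ J = 0.959 eV.

KE = 0.959 eV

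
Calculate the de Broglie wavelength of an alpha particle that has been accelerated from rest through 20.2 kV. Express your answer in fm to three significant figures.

λ = 71.4 fm

KE = 2eV = 2 × 1.602 × 10⁻¹⁹ × 2.020 × 10⁴ = 6.472 × 10⁻¹⁵ J.
p = √(2mKE) = √(2 × 6.645 × 10⁻²⁷ × 6.472 × 10⁻¹⁵) = 9.274 × 10⁻²¹ kg·m/s.
λ = h/p = 6.626 × 10⁻³⁴ / 9.274 × 10⁻²¹ = 7.14 × 10⁻¹⁴ m = 71.4 fm.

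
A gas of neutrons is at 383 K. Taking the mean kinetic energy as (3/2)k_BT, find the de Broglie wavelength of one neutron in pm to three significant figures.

KE = (3/2)k_BT = 1.5 × 1.381 × 10⁻²³ × 383 = 7.934 × 10⁻²¹ J.
p = √(2mKE) = √(2 × 1.675 × 10⁻²⁷ × 7.934 × 10⁻²¹) = 5.155 × 10⁻²⁴ kg·m/s.
λ = h/p = 1.29 × 10⁻¹⁰ m = 129 pm.

λ = 129 pm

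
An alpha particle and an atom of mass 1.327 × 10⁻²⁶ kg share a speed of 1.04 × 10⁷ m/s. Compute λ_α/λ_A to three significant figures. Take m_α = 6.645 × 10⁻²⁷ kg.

At fixed v, p = mv so λ = h/(mv) ∝ 1/m.
λ_α/λ_A = m_A/m_α = 1.327 × 10⁻²⁶/6.645 × 10⁻²⁷ = 2.00.

λ_α/λ_A = 2.00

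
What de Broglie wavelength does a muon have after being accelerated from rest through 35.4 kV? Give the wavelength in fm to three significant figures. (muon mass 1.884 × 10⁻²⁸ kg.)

λ = 453 fm

KE = eV = 1.602 × 10⁻¹⁹ × 3.540 × 10⁴ = 5.671 × 10⁻¹⁵ J.
p = √(2mKE) = √(2 × 1.884 × 10⁻²⁸ × 5.671 × 10⁻¹⁵) = 1.462 × 10⁻²¹ kg·m/s.
λ = h/p = 6.626 × 10⁻³⁴ / 1.462 × 10⁻²¹ = 4.53 × 10⁻¹³ m = 453 fm.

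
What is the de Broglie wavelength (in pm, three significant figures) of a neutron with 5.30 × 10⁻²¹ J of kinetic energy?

p = √(2mKE) = √(2 × 1.675 × 10⁻²⁷ × 5.300 × 10⁻²¹) = 4.214 × 10⁻²⁴ kg·m/s.
λ = h/p = 6.626 × 10⁻³⁴ / 4.214 × 10⁻²⁴ = 1.57 × 10⁻¹⁰ m = 157 pm.

λ = 157 pm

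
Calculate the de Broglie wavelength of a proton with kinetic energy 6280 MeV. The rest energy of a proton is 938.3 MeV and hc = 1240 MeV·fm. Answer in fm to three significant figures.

λ = 0.173 fm

Total energy E = KE + m₀c² = 6280 + 938.3 = 7218.3 MeV.
(pc)² = E² − (m₀c²)² = (7218.3)² − (938.3)² = 5.122 × 10⁷ MeV², so pc = 7157 MeV.
λ = hc/(pc) = 1240 MeV·fm / 7157 MeV = 0.173 fm.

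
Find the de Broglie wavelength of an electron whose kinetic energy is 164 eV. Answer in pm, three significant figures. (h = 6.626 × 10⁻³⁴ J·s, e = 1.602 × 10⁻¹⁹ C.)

λ = 95.8 pm

KE = 164 eV = 2.627 × 10⁻¹⁷ J.
p = √(2mKE) = √(2 × 9.109 × 10⁻³¹ × 2.627 × 10⁻¹⁷) = 6.918 × 10⁻²⁴ kg·m/s.
λ = h/p = 6.626 × 10⁻³⁴ / 6.918 × 10⁻²⁴ = 9.58 × 10⁻¹¹ m = 95.8 pm.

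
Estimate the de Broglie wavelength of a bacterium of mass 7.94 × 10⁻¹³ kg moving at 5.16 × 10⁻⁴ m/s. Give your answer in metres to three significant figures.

p = mv = 7.94 × 10⁻¹³ × 5.16 × 10⁻⁴ = 4.097 × 10⁻¹⁶ kg·m/s.
λ = h/p = 6.626 × 10⁻³⁴ / 4.097 × 10⁻¹⁶ = 1.62 × 10⁻¹⁸ m.

λ = 1.62 × 10⁻¹⁸ m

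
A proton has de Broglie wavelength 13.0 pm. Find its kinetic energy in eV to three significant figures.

p = h/λ = 6.626 × 10⁻³⁴ / 1.300 × 10⁻¹¹ = 5.097 × 10⁻²³ kg·m/s.
KE = p²/(2m) = (5.097 × 10⁻²³)² / (2 × 1.673 × 10⁻²⁷) = 7.764 × 10⁻¹⁹ J = 4.85 eV.

KE = 4.85 eV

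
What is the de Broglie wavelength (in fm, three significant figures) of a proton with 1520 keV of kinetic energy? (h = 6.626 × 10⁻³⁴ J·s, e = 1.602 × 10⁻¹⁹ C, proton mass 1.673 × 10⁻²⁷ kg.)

λ = 23.2 fm

KE = 1520 keV = 2.435 × 10⁻¹³ J.
p = √(2mKE) = √(2 × 1.673 × 10⁻²⁷ × 2.435 × 10⁻¹³) = 2.854 × 10⁻²⁰ kg·m/s.
λ = h/p = 6.626 × 10⁻³⁴ / 2.854 × 10⁻²⁰ = 2.32 × 10⁻¹⁴ m = 23.2 fm.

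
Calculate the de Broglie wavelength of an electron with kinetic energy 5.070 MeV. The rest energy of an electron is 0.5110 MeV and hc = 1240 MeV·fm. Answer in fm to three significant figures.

Total energy E = KE + m₀c² = 5.070 + 0.5110 = 5.5810 MeV.
(pc)² = E² − (m₀c²)² = (5.5810)² − (0.5110)² = 30.89 MeV², so pc = 5.558 MeV.
λ = hc/(pc) = 1240 MeV·fm / 5.558 MeV = 223 fm.

λ = 223 fm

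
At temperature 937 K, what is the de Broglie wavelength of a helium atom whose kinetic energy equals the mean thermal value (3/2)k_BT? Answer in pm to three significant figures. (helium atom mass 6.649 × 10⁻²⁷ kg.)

λ = 41.2 pm

KE = (3/2)k_BT = 1.5 × 1.381 × 10⁻²³ × 937 = 1.941 × 10⁻²⁰ J.
p = √(2mKE) = √(2 × 6.649 × 10⁻²⁷ × 1.941 × 10⁻²⁰) = 1.607 × 10⁻²³ kg·m/s.
λ = h/p = 4.12 × 10⁻¹¹ m = 41.2 pm.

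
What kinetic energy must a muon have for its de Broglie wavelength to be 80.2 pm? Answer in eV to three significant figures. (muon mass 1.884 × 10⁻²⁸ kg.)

p = h/λ = 6.626 × 10⁻³⁴ / 8.020 × 10⁻¹¹ = 8.262 × 10⁻²⁴ kg·m/s.
KE = p²/(2m) = (8.262 × 10⁻²⁴)² / (2 × 1.884 × 10⁻²⁸) = 1.812 × 10⁻¹⁹ J = 1.13 eV.

KE = 1.13 eV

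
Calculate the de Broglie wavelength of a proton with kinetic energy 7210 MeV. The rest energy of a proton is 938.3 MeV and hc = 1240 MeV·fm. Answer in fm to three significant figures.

λ = 0.153 fm

Total energy E = KE + m₀c² = 7210 + 938.3 = 8148.3 MeV.
(pc)² = E² − (m₀c²)² = (8148.3)² − (938.3)² = 6.551 × 10⁷ MeV², so pc = 8094 MeV.
λ = hc/(pc) = 1240 MeV·fm / 8094 MeV = 0.153 fm.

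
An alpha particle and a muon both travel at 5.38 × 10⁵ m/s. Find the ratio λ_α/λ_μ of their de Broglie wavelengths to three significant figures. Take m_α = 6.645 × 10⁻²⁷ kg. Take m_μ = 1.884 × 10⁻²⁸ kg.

λ_α/λ_μ = 0.0284

At fixed v, p = mv so λ = h/(mv) ∝ 1/m.
λ_α/λ_μ = m_μ/m_α = 1.884 × 10⁻²⁸/6.645 × 10⁻²⁷ = 0.0284.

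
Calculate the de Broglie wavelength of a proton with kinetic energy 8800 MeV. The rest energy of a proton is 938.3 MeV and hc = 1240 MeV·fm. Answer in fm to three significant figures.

Total energy E = KE + m₀c² = 8800 + 938.3 = 9738.3 MeV.
(pc)² = E² − (m₀c²)² = (9738.3)² − (938.3)² = 9.395 × 10⁷ MeV², so pc = 9693 MeV.
λ = hc/(pc) = 1240 MeV·fm / 9693 MeV = 0.128 fm.

λ = 0.128 fm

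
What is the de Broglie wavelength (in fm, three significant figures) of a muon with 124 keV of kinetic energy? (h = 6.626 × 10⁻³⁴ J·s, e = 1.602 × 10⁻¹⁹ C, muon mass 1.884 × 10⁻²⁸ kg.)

KE = 124 keV = 1.986 × 10⁻¹⁴ J.
p = √(2mKE) = √(2 × 1.884 × 10⁻²⁸ × 1.986 × 10⁻¹⁴) = 2.736 × 10⁻²¹ kg·m/s.
λ = h/p = 6.626 × 10⁻³⁴ / 2.736 × 10⁻²¹ = 2.42 × 10⁻¹³ m = 242 fm.

λ = 242 fm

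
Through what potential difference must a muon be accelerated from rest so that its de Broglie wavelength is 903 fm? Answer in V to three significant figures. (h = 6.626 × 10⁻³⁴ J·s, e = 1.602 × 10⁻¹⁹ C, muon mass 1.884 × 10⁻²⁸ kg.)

V = 8920 V

p = h/λ = 6.626 × 10⁻³⁴ / 9.030 × 10⁻¹³ = 7.338 × 10⁻²² kg·m/s.
KE = p²/(2m) = 1.429 × 10⁻¹⁵ J.
V = KE/e = 1.429 × 10⁻¹⁵ / (1.602 × 10⁻¹⁹) = 8920 V.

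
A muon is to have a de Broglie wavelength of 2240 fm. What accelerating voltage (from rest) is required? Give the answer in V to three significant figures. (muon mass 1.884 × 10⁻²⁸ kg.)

p = h/λ = 6.626 × 10⁻³⁴ / 2.240 × 10⁻¹² = 2.958 × 10⁻²² kg·m/s.
KE = p²/(2m) = 2.322 × 10⁻¹⁶ J.
V = KE/e = 2.322 × 10⁻¹⁶ / (1.602 × 10⁻¹⁹) = 1450 V.

V = 1450 V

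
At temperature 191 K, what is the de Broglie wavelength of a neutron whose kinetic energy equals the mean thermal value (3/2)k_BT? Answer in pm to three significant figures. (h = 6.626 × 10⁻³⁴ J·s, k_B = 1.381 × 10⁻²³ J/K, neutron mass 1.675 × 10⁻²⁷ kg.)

KE = (3/2)k_BT = 1.5 × 1.381 × 10⁻²³ × 191 = 3.957 × 10⁻²¹ J.
p = √(2mKE) = √(2 × 1.675 × 10⁻²⁷ × 3.957 × 10⁻²¹) = 3.641 × 10⁻²⁴ kg·m/s.
λ = h/p = 1.82 × 10⁻¹⁰ m = 182 pm.

λ = 182 pm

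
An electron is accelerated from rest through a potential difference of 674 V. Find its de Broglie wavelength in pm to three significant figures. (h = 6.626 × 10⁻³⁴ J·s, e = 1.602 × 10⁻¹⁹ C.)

KE = eV = 1.602 × 10⁻¹⁹ × 674.0 = 1.080 × 10⁻¹⁶ J.
p = √(2mKE) = √(2 × 9.109 × 10⁻³¹ × 1.080 × 10⁻¹⁶) = 1.403 × 10⁻²³ kg·m/s.
λ = h/p = 6.626 × 10⁻³⁴ / 1.403 × 10⁻²³ = 4.72 × 10⁻¹¹ m = 47.2 pm.

λ = 47.2 pm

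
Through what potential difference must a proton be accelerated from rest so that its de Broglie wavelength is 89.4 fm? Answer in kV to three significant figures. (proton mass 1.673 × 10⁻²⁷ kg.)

V = 102 kV

p = h/λ = 6.626 × 10⁻³⁴ / 8.940 × 10⁻¹⁴ = 7.412 × 10⁻²¹ kg·m/s.
KE = p²/(2m) = 1.642 × 10⁻¹⁴ J.
V = KE/e = 1.642 × 10⁻¹⁴ / (1.602 × 10⁻¹⁹) = 102 kV.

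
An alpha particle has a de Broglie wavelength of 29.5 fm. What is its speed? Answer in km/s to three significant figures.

v = 3380 km/s

p = h/λ = 6.626 × 10⁻³⁴ / 2.950 × 10⁻¹⁴ = 2.246 × 10⁻²⁰ kg·m/s.
v = p/m = 2.246 × 10⁻²⁰ / 6.645 × 10⁻²⁷ = 3.38 × 10⁶ m/s = 3380 km/s.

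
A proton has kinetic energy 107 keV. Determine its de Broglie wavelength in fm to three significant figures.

λ = 87.5 fm

KE = 107 keV = 1.714 × 10⁻¹⁴ J.
p = √(2mKE) = √(2 × 1.673 × 10⁻²⁷ × 1.714 × 10⁻¹⁴) = 7.573 × 10⁻²¹ kg·m/s.
λ = h/p = 6.626 × 10⁻³⁴ / 7.573 × 10⁻²¹ = 8.75 × 10⁻¹⁴ m = 87.5 fm.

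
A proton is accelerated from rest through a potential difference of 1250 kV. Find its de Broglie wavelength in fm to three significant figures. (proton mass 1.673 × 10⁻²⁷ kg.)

KE = eV = 1.602 × 10⁻¹⁹ × 1.250 × 10⁶ = 2.003 × 10⁻¹³ J.
p = √(2mKE) = √(2 × 1.673 × 10⁻²⁷ × 2.003 × 10⁻¹³) = 2.589 × 10⁻²⁰ kg·m/s.
λ = h/p = 6.626 × 10⁻³⁴ / 2.589 × 10⁻²⁰ = 2.56 × 10⁻¹⁴ m = 25.6 fm.

λ = 25.6 fm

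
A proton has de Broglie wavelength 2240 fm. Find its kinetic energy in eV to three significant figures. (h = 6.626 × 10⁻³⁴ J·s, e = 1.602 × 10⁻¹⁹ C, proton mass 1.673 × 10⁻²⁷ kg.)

KE = 163 eV

p = h/λ = 6.626 × 10⁻³⁴ / 2.240 × 10⁻¹² = 2.958 × 10⁻²² kg·m/s.
KE = p²/(2m) = (2.958 × 10⁻²²)² / (2 × 1.673 × 10⁻²⁷) = 2.615 × 10⁻¹⁷ J = 163 eV.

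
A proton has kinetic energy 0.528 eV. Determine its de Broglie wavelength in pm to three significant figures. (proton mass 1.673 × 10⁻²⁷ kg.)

KE = 0.528 eV = 8.459 × 10⁻²⁰ J.
p = √(2mKE) = √(2 × 1.673 × 10⁻²⁷ × 8.459 × 10⁻²⁰) = 1.682 × 10⁻²³ kg·m/s.
λ = h/p = 6.626 × 10⁻³⁴ / 1.682 × 10⁻²³ = 3.94 × 10⁻¹¹ m = 39.4 pm.

λ = 39.4 pm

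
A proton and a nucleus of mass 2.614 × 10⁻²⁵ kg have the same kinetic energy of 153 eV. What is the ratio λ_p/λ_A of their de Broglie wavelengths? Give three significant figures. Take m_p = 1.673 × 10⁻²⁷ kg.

λ_p/λ_A = 12.5

At fixed KE, p = √(2mKE) so λ = h/p ∝ 1/√m.
λ_p/λ_A = √(m_A/m_p) = √(2.614 × 10⁻²⁵/1.673 × 10⁻²⁷) = √(156.2) = 12.5.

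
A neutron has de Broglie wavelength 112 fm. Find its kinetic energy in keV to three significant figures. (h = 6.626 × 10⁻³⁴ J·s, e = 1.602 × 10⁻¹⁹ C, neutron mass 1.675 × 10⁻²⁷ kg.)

p = h/λ = 6.626 × 10⁻³⁴ / 1.120 × 10⁻¹³ = 5.916 × 10⁻²¹ kg·m/s.
KE = p²/(2m) = (5.916 × 10⁻²¹)² / (2 × 1.675 × 10⁻²⁷) = 1.045 × 10⁻¹⁴ J = 65.2 keV.

KE = 65.2 keV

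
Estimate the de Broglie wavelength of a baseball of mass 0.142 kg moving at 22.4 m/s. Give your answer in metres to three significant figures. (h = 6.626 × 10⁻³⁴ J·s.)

λ = 2.08 × 10⁻³⁴ m

p = mv = 0.142 × 22.4 = 3.181 kg·m/s.
λ = h/p = 6.626 × 10⁻³⁴ / 3.181 = 2.08 × 10⁻³⁴ m.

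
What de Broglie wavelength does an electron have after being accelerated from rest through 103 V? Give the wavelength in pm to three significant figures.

KE = eV = 1.602 × 10⁻¹⁹ × 103.0 = 1.650 × 10⁻¹⁷ J.
p = √(2mKE) = √(2 × 9.109 × 10⁻³¹ × 1.650 × 10⁻¹⁷) = 5.483 × 10⁻²⁴ kg·m/s.
λ = h/p = 6.626 × 10⁻³⁴ / 5.483 × 10⁻²⁴ = 1.21 × 10⁻¹⁰ m = 121 pm.

λ = 121 pm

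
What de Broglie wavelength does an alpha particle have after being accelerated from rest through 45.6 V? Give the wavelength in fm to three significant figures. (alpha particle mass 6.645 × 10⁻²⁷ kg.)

λ = 1500 fm

KE = 2eV = 2 × 1.602 × 10⁻¹⁹ × 45.60 = 1.461 × 10⁻¹⁷ J.
p = √(2mKE) = √(2 × 6.645 × 10⁻²⁷ × 1.461 × 10⁻¹⁷) = 4.406 × 10⁻²² kg·m/s.
λ = h/p = 6.626 × 10⁻³⁴ / 4.406 × 10⁻²² = 1.50 × 10⁻¹² m = 1500 fm.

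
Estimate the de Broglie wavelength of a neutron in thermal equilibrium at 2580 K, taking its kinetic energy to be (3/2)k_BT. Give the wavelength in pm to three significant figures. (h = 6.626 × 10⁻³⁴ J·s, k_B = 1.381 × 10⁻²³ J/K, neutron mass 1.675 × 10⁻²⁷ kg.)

KE = (3/2)k_BT = 1.5 × 1.381 × 10⁻²³ × 2580 = 5.344 × 10⁻²⁰ J.
p = √(2mKE) = √(2 × 1.675 × 10⁻²⁷ × 5.344 × 10⁻²⁰) = 1.338 × 10⁻²³ kg·m/s.
λ = h/p = 4.95 × 10⁻¹¹ m = 49.5 pm.

λ = 49.5 pm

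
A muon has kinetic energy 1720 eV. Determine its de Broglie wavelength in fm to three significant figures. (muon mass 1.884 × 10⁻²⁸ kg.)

λ = 2060 fm

KE = 1720 eV = 2.755 × 10⁻¹⁶ J.
p = √(2mKE) = √(2 × 1.884 × 10⁻²⁸ × 2.755 × 10⁻¹⁶) = 3.222 × 10⁻²² kg·m/s.
λ = h/p = 6.626 × 10⁻³⁴ / 3.222 × 10⁻²² = 2.06 × 10⁻¹² m = 2060 fm.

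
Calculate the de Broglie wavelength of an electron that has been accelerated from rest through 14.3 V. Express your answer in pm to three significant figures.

λ = 324 pm

KE = eV = 1.602 × 10⁻¹⁹ × 14.30 = 2.291 × 10⁻¹⁸ J.
p = √(2mKE) = √(2 × 9.109 × 10⁻³¹ × 2.291 × 10⁻¹⁸) = 2.043 × 10⁻²⁴ kg·m/s.
λ = h/p = 6.626 × 10⁻³⁴ / 2.043 × 10⁻²⁴ = 3.24 × 10⁻¹⁰ m = 324 pm.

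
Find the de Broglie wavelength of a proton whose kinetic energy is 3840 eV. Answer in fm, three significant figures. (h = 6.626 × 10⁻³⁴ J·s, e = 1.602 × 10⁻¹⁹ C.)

KE = 3840 eV = 6.152 × 10⁻¹⁶ J.
p = √(2mKE) = √(2 × 1.673 × 10⁻²⁷ × 6.152 × 10⁻¹⁶) = 1.435 × 10⁻²¹ kg·m/s.
λ = h/p = 6.626 × 10⁻³⁴ / 1.435 × 10⁻²¹ = 4.62 × 10⁻¹³ m = 462 fm.

λ = 462 fm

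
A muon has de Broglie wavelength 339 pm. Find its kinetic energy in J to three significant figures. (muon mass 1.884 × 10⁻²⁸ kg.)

p = h/λ = 6.626 × 10⁻³⁴ / 3.390 × 10⁻¹⁰ = 1.955 × 10⁻²⁴ kg·m/s.
KE = p²/(2m) = (1.955 × 10⁻²⁴)² / (2 × 1.884 × 10⁻²⁸) = 1.014 × 10⁻²⁰ J = 1.01 × 10⁻²⁰ J.

KE = 1.01 × 10⁻²⁰ J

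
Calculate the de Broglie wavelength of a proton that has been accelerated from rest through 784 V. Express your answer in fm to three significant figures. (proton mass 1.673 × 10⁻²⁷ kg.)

λ = 1020 fm

KE = eV = 1.602 × 10⁻¹⁹ × 784.0 = 1.256 × 10⁻¹⁶ J.
p = √(2mKE) = √(2 × 1.673 × 10⁻²⁷ × 1.256 × 10⁻¹⁶) = 6.483 × 10⁻²² kg·m/s.
λ = h/p = 6.626 × 10⁻³⁴ / 6.483 × 10⁻²² = 1.02 × 10⁻¹² m = 1020 fm.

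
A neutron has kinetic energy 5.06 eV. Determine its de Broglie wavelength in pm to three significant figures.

λ = 12.7 pm

KE = 5.06 eV = 8.106 × 10⁻¹⁹ J.
p = √(2mKE) = √(2 × 1.675 × 10⁻²⁷ × 8.106 × 10⁻¹⁹) = 5.211 × 10⁻²³ kg·m/s.
λ = h/p = 6.626 × 10⁻³⁴ / 5.211 × 10⁻²³ = 1.27 × 10⁻¹¹ m = 12.7 pm.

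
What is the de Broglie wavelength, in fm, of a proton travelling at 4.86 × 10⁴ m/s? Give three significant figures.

p = mv = 1.673 × 10⁻²⁷ × 4.86 × 10⁴ = 8.131 × 10⁻²³ kg·m/s.
λ = h/p = 6.626 × 10⁻³⁴ / 8.131 × 10⁻²³ = 8.15 × 10⁻¹² m = 8150 fm.

λ = 8150 fm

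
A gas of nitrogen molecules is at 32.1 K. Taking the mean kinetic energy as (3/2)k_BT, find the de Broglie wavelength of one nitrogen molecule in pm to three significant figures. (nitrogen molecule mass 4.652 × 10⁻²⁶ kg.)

KE = (3/2)k_BT = 1.5 × 1.381 × 10⁻²³ × 32.1 = 6.650 × 10⁻²² J.
p = √(2mKE) = √(2 × 4.652 × 10⁻²⁶ × 6.650 × 10⁻²²) = 7.866 × 10⁻²⁴ kg·m/s.
λ = h/p = 8.42 × 10⁻¹¹ m = 84.2 pm.

λ = 84.2 pm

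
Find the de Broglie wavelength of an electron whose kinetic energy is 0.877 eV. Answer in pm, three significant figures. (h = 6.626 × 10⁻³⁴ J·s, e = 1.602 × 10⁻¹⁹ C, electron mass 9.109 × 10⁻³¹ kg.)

λ = 1310 pm

KE = 0.877 eV = 1.405 × 10⁻¹⁹ J.
p = √(2mKE) = √(2 × 9.109 × 10⁻³¹ × 1.405 × 10⁻¹⁹) = 5.059 × 10⁻²⁵ kg·m/s.
λ = h/p = 6.626 × 10⁻³⁴ / 5.059 × 10⁻²⁵ = 1.31 × 10⁻⁹ m = 1310 pm.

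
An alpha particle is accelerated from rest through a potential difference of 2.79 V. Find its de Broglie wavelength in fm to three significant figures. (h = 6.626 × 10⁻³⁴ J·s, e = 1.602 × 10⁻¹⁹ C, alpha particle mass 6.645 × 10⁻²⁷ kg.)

λ = 6080 fm

KE = 2eV = 2 × 1.602 × 10⁻¹⁹ × 2.790 = 8.939 × 10⁻¹⁹ J.
p = √(2mKE) = √(2 × 6.645 × 10⁻²⁷ × 8.939 × 10⁻¹⁹) = 1.090 × 10⁻²² kg·m/s.
λ = h/p = 6.626 × 10⁻³⁴ / 1.090 × 10⁻²² = 6.08 × 10⁻¹² m = 6080 fm.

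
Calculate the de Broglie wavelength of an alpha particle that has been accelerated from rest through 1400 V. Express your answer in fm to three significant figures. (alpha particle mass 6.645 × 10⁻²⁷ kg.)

λ = 271 fm

KE = 2eV = 2 × 1.602 × 10⁻¹⁹ × 1400 = 4.486 × 10⁻¹⁶ J.
p = √(2mKE) = √(2 × 6.645 × 10⁻²⁷ × 4.486 × 10⁻¹⁶) = 2.442 × 10⁻²¹ kg·m/s.
λ = h/p = 6.626 × 10⁻³⁴ / 2.442 × 10⁻²¹ = 2.71 × 10⁻¹³ m = 271 fm.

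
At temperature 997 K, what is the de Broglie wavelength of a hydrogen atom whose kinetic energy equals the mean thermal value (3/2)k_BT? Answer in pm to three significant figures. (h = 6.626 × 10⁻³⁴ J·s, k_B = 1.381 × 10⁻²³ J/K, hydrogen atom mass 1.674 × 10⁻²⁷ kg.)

λ = 79.7 pm

KE = (3/2)k_BT = 1.5 × 1.381 × 10⁻²³ × 997 = 2.065 × 10⁻²⁰ J.
p = √(2mKE) = √(2 × 1.674 × 10⁻²⁷ × 2.065 × 10⁻²⁰) = 8.315 × 10⁻²⁴ kg·m/s.
λ = h/p = 7.97 × 10⁻¹¹ m = 79.7 pm.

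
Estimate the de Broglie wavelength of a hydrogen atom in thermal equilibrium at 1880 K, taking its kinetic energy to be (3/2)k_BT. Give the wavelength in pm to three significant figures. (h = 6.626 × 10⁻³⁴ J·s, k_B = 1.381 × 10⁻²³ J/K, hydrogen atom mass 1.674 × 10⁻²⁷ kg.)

λ = 58.0 pm

KE = (3/2)k_BT = 1.5 × 1.381 × 10⁻²³ × 1880 = 3.894 × 10⁻²⁰ J.
p = √(2mKE) = √(2 × 1.674 × 10⁻²⁷ × 3.894 × 10⁻²⁰) = 1.142 × 10⁻²³ kg·m/s.
λ = h/p = 5.80 × 10⁻¹¹ m = 58.0 pm.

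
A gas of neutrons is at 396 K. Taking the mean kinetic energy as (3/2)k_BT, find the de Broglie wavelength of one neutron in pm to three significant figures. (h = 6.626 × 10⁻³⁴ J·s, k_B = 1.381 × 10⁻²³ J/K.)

KE = (3/2)k_BT = 1.5 × 1.381 × 10⁻²³ × 396 = 8.203 × 10⁻²¹ J.
p = √(2mKE) = √(2 × 1.675 × 10⁻²⁷ × 8.203 × 10⁻²¹) = 5.242 × 10⁻²⁴ kg·m/s.
λ = h/p = 1.26 × 10⁻¹⁰ m = 126 pm.

λ = 126 pm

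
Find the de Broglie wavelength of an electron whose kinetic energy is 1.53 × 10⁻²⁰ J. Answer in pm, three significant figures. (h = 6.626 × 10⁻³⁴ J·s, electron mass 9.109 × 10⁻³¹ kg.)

p = √(2mKE) = √(2 × 9.109 × 10⁻³¹ × 1.530 × 10⁻²⁰) = 1.670 × 10⁻²⁵ kg·m/s.
λ = h/p = 6.626 × 10⁻³⁴ / 1.670 × 10⁻²⁵ = 3.97 × 10⁻⁹ m = 3970 pm.

λ = 3970 pm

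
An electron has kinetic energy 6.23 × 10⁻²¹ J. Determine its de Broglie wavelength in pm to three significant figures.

λ = 6220 pm

p = √(2mKE) = √(2 × 9.109 × 10⁻³¹ × 6.230 × 10⁻²¹) = 1.065 × 10⁻²⁵ kg·m/s.
λ = h/p = 6.626 × 10⁻³⁴ / 1.065 × 10⁻²⁵ = 6.22 × 10⁻⁹ m = 6220 pm.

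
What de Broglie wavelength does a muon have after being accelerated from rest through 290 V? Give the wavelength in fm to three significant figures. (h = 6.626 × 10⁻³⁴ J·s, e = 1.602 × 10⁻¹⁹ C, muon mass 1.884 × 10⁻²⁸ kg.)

KE = eV = 1.602 × 10⁻¹⁹ × 290.0 = 4.646 × 10⁻¹⁷ J.
p = √(2mKE) = √(2 × 1.884 × 10⁻²⁸ × 4.646 × 10⁻¹⁷) = 1.323 × 10⁻²² kg·m/s.
λ = h/p = 6.626 × 10⁻³⁴ / 1.323 × 10⁻²² = 5.01 × 10⁻¹² m = 5010 fm.

λ = 5010 fm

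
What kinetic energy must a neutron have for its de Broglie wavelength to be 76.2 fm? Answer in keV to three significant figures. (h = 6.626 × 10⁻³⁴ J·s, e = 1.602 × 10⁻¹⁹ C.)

KE = 141 keV

p = h/λ = 6.626 × 10⁻³⁴ / 7.620 × 10⁻¹⁴ = 8.696 × 10⁻²¹ kg·m/s.
KE = p²/(2m) = (8.696 × 10⁻²¹)² / (2 × 1.675 × 10⁻²⁷) = 2.257 × 10⁻¹⁴ J = 141 keV.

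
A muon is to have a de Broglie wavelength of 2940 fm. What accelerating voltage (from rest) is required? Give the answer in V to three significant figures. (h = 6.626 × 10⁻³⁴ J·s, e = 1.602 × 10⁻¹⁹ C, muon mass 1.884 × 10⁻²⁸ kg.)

p = h/λ = 6.626 × 10⁻³⁴ / 2.940 × 10⁻¹² = 2.254 × 10⁻²² kg·m/s.
KE = p²/(2m) = 1.348 × 10⁻¹⁶ J.
V = KE/e = 1.348 × 10⁻¹⁶ / (1.602 × 10⁻¹⁹) = 841 V.

V = 841 V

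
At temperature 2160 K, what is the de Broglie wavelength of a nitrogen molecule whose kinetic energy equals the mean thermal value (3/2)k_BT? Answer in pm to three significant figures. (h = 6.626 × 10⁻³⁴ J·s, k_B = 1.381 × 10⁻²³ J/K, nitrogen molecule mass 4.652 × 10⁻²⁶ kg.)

λ = 10.3 pm

KE = (3/2)k_BT = 1.5 × 1.381 × 10⁻²³ × 2160 = 4.474 × 10⁻²⁰ J.
p = √(2mKE) = √(2 × 4.652 × 10⁻²⁶ × 4.474 × 10⁻²⁰) = 6.452 × 10⁻²³ kg·m/s.
λ = h/p = 1.03 × 10⁻¹¹ m = 10.3 pm.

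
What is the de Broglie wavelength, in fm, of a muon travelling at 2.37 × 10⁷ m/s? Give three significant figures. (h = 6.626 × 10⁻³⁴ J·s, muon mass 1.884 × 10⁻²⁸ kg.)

p = mv = 1.884 × 10⁻²⁸ × 2.37 × 10⁷ = 4.465 × 10⁻²¹ kg·m/s.
λ = h/p = 6.626 × 10⁻³⁴ / 4.465 × 10⁻²¹ = 1.48 × 10⁻¹³ m = 148 fm.

λ = 148 fm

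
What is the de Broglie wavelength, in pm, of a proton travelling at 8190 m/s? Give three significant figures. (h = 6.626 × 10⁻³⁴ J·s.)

λ = 48.4 pm

p = mv = 1.673 × 10⁻²⁷ × 8190 = 1.370 × 10⁻²³ kg·m/s.
λ = h/p = 6.626 × 10⁻³⁴ / 1.370 × 10⁻²³ = 4.84 × 10⁻¹¹ m = 48.4 pm.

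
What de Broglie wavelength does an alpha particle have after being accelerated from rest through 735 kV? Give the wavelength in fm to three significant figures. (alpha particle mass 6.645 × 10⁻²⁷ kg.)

λ = 11.8 fm

KE = 2eV = 2 × 1.602 × 10⁻¹⁹ × 7.350 × 10⁵ = 2.355 × 10⁻¹³ J.
p = √(2mKE) = √(2 × 6.645 × 10⁻²⁷ × 2.355 × 10⁻¹³) = 5.594 × 10⁻²⁰ kg·m/s.
λ = h/p = 6.626 × 10⁻³⁴ / 5.594 × 10⁻²⁰ = 1.18 × 10⁻¹⁴ m = 11.8 fm.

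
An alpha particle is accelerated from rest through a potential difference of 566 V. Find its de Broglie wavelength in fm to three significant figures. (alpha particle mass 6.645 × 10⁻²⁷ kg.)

KE = 2eV = 2 × 1.602 × 10⁻¹⁹ × 566.0 = 1.813 × 10⁻¹⁶ J.
p = √(2mKE) = √(2 × 6.645 × 10⁻²⁷ × 1.813 × 10⁻¹⁶) = 1.552 × 10⁻²¹ kg·m/s.
λ = h/p = 6.626 × 10⁻³⁴ / 1.552 × 10⁻²¹ = 4.27 × 10⁻¹³ m = 427 fm.

λ = 427 fm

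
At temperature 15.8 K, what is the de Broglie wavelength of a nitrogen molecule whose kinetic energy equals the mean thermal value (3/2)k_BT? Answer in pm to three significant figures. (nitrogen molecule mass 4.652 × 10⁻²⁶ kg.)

KE = (3/2)k_BT = 1.5 × 1.381 × 10⁻²³ × 15.8 = 3.273 × 10⁻²² J.
p = √(2mKE) = √(2 × 4.652 × 10⁻²⁶ × 3.273 × 10⁻²²) = 5.518 × 10⁻²⁴ kg·m/s.
λ = h/p = 1.20 × 10⁻¹⁰ m = 120 pm.

λ = 120 pm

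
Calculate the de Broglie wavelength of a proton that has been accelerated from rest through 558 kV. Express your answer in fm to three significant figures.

λ = 38.3 fm

KE = eV = 1.602 × 10⁻¹⁹ × 5.580 × 10⁵ = 8.939 × 10⁻¹⁴ J.
p = √(2mKE) = √(2 × 1.673 × 10⁻²⁷ × 8.939 × 10⁻¹⁴) = 1.729 × 10⁻²⁰ kg·m/s.
λ = h/p = 6.626 × 10⁻³⁴ / 1.729 × 10⁻²⁰ = 3.83 × 10⁻¹⁴ m = 38.3 fm.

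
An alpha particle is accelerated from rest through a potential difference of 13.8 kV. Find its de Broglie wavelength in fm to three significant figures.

λ = 86.4 fm

KE = 2eV = 2 × 1.602 × 10⁻¹⁹ × 1.380 × 10⁴ = 4.422 × 10⁻¹⁵ J.
p = √(2mKE) = √(2 × 6.645 × 10⁻²⁷ × 4.422 × 10⁻¹⁵) = 7.666 × 10⁻²¹ kg·m/s.
λ = h/p = 6.626 × 10⁻³⁴ / 7.666 × 10⁻²¹ = 8.64 × 10⁻¹⁴ m = 86.4 fm.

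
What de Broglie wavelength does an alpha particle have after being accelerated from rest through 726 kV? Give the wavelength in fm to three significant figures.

λ = 11.9 fm

KE = 2eV = 2 × 1.602 × 10⁻¹⁹ × 7.260 × 10⁵ = 2.326 × 10⁻¹³ J.
p = √(2mKE) = √(2 × 6.645 × 10⁻²⁷ × 2.326 × 10⁻¹³) = 5.560 × 10⁻²⁰ kg·m/s.
λ = h/p = 6.626 × 10⁻³⁴ / 5.560 × 10⁻²⁰ = 1.19 × 10⁻¹⁴ m = 11.9 fm.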